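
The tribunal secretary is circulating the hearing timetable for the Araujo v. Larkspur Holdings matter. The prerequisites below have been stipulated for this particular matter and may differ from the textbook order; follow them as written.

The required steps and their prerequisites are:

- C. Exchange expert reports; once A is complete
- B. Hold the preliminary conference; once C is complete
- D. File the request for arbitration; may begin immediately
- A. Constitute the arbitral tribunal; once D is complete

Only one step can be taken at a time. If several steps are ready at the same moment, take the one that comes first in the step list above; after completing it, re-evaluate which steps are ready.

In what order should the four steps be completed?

D is the only step with nothing outstanding, so it goes first.
Next only A has its prerequisites met → A.
Next only C has its prerequisites met → C.
That leaves B as the only ready step → B.

D, A, C, B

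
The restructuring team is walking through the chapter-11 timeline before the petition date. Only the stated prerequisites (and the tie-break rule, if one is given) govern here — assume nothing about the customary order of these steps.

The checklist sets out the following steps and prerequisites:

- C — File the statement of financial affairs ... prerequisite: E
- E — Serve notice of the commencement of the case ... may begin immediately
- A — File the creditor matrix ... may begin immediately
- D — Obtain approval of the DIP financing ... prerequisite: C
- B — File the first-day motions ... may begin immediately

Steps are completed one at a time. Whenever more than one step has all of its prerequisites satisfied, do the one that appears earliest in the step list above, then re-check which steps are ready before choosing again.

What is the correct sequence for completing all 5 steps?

E → C → A → D → B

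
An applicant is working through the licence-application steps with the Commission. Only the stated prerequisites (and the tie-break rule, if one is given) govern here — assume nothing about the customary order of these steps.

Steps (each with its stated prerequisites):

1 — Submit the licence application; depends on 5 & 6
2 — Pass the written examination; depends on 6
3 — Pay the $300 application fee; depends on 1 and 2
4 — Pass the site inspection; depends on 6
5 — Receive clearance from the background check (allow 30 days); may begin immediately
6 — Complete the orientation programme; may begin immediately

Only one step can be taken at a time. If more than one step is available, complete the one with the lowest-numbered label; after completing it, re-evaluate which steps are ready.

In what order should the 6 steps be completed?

5 → 6 → 1 → 2 → 3 → 4

Nothing is required for 5 and 6. 5 has the earlier label → 5 first.
6 is the only step now ready → 6.
1, 2 and 4 are all available; 1 has the earlier label → 1.
2 and 4 are both available; 2 has the earlier label → 2.
3 and 4 are both available; 3 has the earlier label → 3.
4 is the only step now ready → 4.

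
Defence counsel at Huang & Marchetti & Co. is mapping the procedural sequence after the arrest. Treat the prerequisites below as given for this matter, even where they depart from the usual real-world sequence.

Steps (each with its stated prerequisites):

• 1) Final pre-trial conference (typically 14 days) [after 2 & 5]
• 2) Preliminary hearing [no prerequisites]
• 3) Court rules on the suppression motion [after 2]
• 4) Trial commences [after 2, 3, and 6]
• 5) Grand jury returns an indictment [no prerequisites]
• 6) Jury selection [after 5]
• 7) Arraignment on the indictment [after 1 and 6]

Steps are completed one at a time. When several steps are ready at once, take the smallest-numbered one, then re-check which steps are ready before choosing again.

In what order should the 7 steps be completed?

2 → 3 → 5 → 1 → 6 → 4 → 7

2 and 5 have no prerequisites; 2 has the earlier label, so 2 is first.
3 and 5 are both available; 3 has the earlier label → 3.
Next only 5 has its prerequisites met → 5.
Ready: 1 and 6. 1 has the earlier label → 1.
That leaves 6 as the only ready step → 6.
4 and 7 are both available; 4 has the earlier label → 4.
Next only 7 has its prerequisites met → 7.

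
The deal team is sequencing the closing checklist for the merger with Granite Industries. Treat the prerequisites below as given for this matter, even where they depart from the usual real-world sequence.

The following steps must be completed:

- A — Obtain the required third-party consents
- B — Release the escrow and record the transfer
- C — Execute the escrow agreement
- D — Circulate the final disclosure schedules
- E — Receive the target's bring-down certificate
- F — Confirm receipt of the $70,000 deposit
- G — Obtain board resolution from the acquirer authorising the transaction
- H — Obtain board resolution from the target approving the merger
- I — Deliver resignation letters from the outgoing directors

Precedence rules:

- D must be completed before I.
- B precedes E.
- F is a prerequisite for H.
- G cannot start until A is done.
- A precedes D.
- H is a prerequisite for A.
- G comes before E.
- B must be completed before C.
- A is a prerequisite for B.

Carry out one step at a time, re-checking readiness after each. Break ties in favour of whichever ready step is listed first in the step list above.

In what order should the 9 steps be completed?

F is the only step with nothing outstanding, so it goes first.
Next only H has its prerequisites met → H.
A is the only step now ready → A.
Ready: B, D and G. B is listed earlier → B.
C, D and G are all available; C is listed earlier → C.
Ready: D and G. D is listed earlier → D.
I now also ready, so the ready set is {G, I}; G is listed earlier → G.
Now E and I have their prerequisites met. E is listed earlier, so E next.
I is the only step now ready → I.

F → H → A → B → C → D → G → E → I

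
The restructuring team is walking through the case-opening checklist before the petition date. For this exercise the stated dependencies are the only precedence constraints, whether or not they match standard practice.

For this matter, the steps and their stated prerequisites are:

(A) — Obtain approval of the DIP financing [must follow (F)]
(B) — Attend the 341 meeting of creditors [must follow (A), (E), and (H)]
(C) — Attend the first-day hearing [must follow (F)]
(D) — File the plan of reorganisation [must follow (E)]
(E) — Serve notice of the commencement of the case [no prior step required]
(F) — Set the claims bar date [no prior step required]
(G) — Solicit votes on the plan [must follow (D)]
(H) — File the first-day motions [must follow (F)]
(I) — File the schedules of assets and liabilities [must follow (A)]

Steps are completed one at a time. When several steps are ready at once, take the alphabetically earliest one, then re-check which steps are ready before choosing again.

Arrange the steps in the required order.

(E), (D), (F), (A), (C), (G), (H), (B), (I)

Nothing is required for (E) and (F). (E) has the earlier label → (E) first.
(D) and (F) are both available; (D) has the earlier label → (D).
(G) now also ready, so the ready set is {(F), (G)}; (F) has the earlier label → (F).
(A), (C) and (H) now also ready, so the ready set is {(A), (C), (G), (H)}; (A) has the earlier label → (A).
(C), (G), (H) and (I) are all available; (C) has the earlier label → (C).
(G), (H) and (I) are all available; (G) has the earlier label → (G).
Now (H) and (I) have their prerequisites met. (H) has the earlier label, so (H) next.
Now (B) and (I) have their prerequisites met. (B) has the earlier label, so (B) next.
Next only (I) has its prerequisites met → (I).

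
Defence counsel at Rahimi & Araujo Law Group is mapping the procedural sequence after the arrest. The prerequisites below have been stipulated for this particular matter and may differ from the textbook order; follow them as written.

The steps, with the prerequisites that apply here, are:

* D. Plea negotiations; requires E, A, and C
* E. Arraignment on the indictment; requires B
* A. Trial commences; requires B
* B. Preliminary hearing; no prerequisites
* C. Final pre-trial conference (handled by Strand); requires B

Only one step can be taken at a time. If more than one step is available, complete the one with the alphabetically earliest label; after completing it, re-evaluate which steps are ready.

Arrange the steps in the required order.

B → A → C → E → D

Only B has no prerequisites, so it is first.
A, C and E are all available; A has the earlier label → A.
C and E are both available; C has the earlier label → C.
E needed B, now all done → E.
D needed A, C and E, now all done → D.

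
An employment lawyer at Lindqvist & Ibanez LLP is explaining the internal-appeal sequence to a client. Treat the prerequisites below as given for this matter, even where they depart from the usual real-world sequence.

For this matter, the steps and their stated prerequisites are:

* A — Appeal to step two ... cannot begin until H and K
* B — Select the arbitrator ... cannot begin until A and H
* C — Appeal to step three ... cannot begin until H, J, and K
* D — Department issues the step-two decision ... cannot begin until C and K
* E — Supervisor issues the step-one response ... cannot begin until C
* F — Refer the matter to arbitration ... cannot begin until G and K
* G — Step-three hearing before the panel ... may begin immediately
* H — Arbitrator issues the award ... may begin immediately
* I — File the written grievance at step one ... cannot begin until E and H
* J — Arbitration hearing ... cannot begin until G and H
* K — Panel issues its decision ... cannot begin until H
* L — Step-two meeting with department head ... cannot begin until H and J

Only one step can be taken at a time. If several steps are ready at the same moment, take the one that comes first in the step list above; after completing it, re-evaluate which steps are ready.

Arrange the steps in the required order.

G, H, J, K, A, B, C, D, E, F, I, L

G and H have no prerequisites; G is listed earlier, so G is first.
Next only H has its prerequisites met → H.
J and K are both available; J is listed earlier → J.
Now K and L have their prerequisites met. K is listed earlier, so K next.
Ready: A, C, F and L. A is listed earlier → A.
Now B, C, F and L have their prerequisites met. B is listed earlier, so B next.
Ready: C, F and L. C is listed earlier → C.
D and E now also ready, so the ready set is {D, E, F, L}; D is listed earlier → D.
Ready: E, F and L. E is listed earlier → E.
F, I and L are all available; F is listed earlier → F.
Now I and L have their prerequisites met. I is listed earlier, so I next.
L needed H and J, now all done → L.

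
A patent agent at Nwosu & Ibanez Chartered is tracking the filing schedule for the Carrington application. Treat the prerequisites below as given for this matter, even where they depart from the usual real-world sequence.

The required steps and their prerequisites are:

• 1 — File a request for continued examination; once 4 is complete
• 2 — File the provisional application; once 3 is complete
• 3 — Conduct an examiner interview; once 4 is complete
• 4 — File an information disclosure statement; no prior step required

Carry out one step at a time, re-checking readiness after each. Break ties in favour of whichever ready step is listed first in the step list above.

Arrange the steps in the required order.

4 has no prerequisites → 4 first.
Ready: 1 and 3. 1 is listed earlier → 1.
3 is the only step now ready → 3.
2 needed 3, now all done → 2.

4, 1, 3, 2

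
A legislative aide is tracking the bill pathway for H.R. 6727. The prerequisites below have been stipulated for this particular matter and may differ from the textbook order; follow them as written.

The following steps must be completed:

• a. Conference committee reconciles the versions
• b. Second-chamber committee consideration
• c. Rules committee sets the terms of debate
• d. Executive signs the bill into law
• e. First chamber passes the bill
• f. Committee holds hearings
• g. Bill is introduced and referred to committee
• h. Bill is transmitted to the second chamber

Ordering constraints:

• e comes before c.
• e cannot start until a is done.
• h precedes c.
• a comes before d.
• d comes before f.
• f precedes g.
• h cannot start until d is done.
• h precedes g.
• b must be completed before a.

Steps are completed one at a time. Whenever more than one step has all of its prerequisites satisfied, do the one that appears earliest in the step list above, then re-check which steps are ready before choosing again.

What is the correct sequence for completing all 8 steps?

b, a, d, e, f, h, c, g

b has no prerequisites → b first.
Next only a has its prerequisites met → a.
Ready: d and e. d is listed earlier → d.
f and h now also ready, so the ready set is {e, f, h}; e is listed earlier → e.
Ready: f and h. f is listed earlier → f.
Next only h has its prerequisites met → h.
Ready: c and g. c is listed earlier → c.
That leaves g as the only ready step → g.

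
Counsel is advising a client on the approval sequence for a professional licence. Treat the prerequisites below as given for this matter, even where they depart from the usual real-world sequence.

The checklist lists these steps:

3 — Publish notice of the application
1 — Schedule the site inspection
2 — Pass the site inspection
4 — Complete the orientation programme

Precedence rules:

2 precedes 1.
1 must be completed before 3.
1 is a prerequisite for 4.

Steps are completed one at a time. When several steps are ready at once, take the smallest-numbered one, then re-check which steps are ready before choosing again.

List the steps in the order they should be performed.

2, 1, 3, 4

2 has no prerequisites → 2 first.
That leaves 1 as the only ready step → 1.
3 and 4 are both available; 3 has the earlier label → 3.
4 needed 1, now all done → 4.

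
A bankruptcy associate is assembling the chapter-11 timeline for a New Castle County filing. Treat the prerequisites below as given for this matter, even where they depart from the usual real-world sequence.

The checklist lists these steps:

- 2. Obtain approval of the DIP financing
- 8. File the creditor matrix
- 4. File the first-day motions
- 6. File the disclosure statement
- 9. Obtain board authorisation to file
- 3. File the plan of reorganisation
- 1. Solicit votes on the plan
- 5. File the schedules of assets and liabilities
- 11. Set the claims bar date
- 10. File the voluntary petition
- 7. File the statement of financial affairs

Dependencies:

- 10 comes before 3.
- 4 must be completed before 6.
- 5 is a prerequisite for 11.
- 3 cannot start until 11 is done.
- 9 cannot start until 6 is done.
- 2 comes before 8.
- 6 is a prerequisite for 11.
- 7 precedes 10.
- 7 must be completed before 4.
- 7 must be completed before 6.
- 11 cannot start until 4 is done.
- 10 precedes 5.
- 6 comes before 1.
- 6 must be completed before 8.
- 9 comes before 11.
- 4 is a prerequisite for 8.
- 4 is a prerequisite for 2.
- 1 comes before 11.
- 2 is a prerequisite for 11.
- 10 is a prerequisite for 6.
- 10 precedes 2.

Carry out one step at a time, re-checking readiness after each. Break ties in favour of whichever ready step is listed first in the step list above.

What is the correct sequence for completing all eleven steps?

7 → 4 → 10 → 2 → 6 → 8 → 9 → 1 → 5 → 11 → 3

7 has no prerequisites → 7 first.
4 and 10 are both available; 4 is listed earlier → 4.
10 is the only step now ready → 10.
2, 6 and 5 are all available; 2 is listed earlier → 2.
6 and 5 are both available; 6 is listed earlier → 6.
8, 9 and 1 now also ready, so the ready set is {8, 9, 1, 5}; 8 is listed earlier → 8.
9, 1 and 5 are all available; 9 is listed earlier → 9.
1 and 5 are both available; 1 is listed earlier → 1.
5 is the only step now ready → 5.
11 needed 2, 4, 6, 9, 1 and 5, now all done → 11.
That leaves 3 as the only ready step → 3.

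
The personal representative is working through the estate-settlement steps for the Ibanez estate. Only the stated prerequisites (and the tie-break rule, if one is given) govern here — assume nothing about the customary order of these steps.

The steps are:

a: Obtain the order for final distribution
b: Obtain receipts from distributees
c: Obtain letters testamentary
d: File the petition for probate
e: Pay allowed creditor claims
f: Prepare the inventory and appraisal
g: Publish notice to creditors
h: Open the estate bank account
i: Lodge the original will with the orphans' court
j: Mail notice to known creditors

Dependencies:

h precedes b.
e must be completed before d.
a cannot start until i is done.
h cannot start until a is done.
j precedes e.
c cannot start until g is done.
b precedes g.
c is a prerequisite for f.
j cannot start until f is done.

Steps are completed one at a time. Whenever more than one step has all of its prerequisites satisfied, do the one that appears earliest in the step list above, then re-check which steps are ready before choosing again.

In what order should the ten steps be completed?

i is the only step with nothing outstanding, so it goes first.
That leaves a as the only ready step → a.
h needed a, now all done → h.
Next only b has its prerequisites met → b.
g is the only step now ready → g.
c is the only step now ready → c.
f needed c, now all done → f.
Next only j has its prerequisites met → j.
e needed j, now all done → e.
d is the only step now ready → d.

i, a, h, b, g, c, f, j, e, d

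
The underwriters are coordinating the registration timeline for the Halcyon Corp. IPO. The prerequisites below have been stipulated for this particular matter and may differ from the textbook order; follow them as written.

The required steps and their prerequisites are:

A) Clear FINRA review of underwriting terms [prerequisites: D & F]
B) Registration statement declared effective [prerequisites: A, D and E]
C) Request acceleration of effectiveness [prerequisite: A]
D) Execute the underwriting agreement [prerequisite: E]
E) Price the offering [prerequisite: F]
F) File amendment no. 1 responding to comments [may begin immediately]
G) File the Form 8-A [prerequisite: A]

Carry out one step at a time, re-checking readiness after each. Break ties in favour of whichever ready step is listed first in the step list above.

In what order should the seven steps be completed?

F has no prerequisites → F first.
That leaves E as the only ready step → E.
D needed E, now all done → D.
A needed D and F, now all done → A.
Ready: B, C and G. B is listed earlier → B.
Ready: C and G. C is listed earlier → C.
That leaves G as the only ready step → G.

F, E, D, A, B, C, G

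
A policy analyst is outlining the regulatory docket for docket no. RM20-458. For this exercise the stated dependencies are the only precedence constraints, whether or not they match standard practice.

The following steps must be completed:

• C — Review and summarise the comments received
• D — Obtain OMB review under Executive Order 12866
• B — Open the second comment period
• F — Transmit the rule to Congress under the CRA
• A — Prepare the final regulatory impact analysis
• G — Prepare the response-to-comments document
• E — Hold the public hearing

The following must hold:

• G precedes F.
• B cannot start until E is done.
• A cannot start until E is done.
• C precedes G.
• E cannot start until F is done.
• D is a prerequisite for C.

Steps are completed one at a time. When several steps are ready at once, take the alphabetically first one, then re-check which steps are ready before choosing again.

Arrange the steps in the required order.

D → C → G → F → E → A → B

Only D has no prerequisites, so it is first.
C is the only step now ready → C.
Next only G has its prerequisites met → G.
F is the only step now ready → F.
Next only E has its prerequisites met → E.
Now A and B have their prerequisites met. A has the earlier label, so A next.
B needed E, now all done → B.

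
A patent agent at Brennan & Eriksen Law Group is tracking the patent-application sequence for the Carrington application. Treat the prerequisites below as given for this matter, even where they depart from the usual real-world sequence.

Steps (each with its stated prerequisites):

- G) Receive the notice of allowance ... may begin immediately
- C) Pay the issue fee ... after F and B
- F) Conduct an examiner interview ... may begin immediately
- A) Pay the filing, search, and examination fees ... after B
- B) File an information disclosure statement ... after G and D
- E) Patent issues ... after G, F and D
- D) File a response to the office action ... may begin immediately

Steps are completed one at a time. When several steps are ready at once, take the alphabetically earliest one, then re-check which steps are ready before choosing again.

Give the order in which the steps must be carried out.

Nothing is required for D, F and G. D has the earlier label → D first.
Ready: F and G. F has the earlier label → F.
Next only G has its prerequisites met → G.
Now B and E have their prerequisites met. B has the earlier label, so B next.
A, C and E are all available; A has the earlier label → A.
Ready: C and E. C has the earlier label → C.
Next only E has its prerequisites met → E.

D, F, G, B, A, C, E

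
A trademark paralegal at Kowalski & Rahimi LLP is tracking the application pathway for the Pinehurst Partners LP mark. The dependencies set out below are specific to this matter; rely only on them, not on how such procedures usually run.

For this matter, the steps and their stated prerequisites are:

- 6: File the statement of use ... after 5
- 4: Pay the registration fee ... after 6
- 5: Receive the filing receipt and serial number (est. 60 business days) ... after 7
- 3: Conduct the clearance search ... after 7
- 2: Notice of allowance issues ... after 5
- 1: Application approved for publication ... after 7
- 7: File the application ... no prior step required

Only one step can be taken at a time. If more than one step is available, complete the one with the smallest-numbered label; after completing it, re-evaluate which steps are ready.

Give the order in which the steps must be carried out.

7, 1, 3, 5, 2, 6, 4

7 has no prerequisites → 7 first.
Ready: 1, 3 and 5. 1 has the earlier label → 1.
3 and 5 are both available; 3 has the earlier label → 3.
5 needed 7, now all done → 5.
Ready: 2 and 6. 2 has the earlier label → 2.
That leaves 6 as the only ready step → 6.
4 needed 6, now all done → 4.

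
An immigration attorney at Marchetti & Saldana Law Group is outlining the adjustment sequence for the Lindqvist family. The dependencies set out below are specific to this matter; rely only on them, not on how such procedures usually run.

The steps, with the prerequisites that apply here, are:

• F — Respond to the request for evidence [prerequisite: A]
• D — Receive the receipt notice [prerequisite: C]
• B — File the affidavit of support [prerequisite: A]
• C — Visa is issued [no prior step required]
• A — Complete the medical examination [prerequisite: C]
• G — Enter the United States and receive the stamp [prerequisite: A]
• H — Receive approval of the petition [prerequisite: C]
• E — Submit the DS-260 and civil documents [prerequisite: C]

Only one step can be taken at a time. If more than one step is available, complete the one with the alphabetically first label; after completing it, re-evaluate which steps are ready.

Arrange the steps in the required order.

C, A, B, D, E, F, G, H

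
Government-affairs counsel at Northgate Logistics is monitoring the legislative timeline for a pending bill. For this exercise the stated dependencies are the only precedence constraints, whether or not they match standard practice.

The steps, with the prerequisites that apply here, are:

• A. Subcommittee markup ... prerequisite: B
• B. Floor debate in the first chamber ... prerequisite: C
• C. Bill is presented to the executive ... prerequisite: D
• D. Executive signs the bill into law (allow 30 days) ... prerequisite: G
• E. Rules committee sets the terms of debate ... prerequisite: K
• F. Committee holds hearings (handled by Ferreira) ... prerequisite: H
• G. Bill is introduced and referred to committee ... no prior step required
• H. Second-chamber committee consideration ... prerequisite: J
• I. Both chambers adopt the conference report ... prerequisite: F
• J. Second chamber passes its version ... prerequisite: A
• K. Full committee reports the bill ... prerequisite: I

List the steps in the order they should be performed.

G has no prerequisites → G first.
Next only D has its prerequisites met → D.
C needed D, now all done → C.
Next only B has its prerequisites met → B.
A needed B, now all done → A.
J needed A, now all done → J.
H is the only step now ready → H.
F needed H, now all done → F.
That leaves I as the only ready step → I.
Next only K has its prerequisites met → K.
Next only E has its prerequisites met → E.

G D C B A J H F I K E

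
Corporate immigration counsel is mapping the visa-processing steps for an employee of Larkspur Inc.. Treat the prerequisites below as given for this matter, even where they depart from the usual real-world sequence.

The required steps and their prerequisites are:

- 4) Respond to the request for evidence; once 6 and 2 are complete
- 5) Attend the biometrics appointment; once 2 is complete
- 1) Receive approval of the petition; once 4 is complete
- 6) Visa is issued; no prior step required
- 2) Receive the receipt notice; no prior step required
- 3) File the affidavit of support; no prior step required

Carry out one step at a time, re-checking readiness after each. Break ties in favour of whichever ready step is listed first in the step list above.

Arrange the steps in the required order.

6, 2, 4, 5, 1, 3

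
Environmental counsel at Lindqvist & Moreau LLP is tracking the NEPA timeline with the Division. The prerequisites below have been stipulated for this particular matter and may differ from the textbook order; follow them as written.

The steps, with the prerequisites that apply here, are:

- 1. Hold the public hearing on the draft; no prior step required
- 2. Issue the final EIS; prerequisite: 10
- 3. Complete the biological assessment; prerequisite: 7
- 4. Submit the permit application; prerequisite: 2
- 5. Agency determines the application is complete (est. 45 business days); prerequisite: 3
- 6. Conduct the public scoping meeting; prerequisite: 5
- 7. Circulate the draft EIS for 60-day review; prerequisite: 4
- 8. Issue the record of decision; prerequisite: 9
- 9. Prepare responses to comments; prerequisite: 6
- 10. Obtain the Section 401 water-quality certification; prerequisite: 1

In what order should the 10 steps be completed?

1 10 2 4 7 3 5 6 9 8

Only 1 has no prerequisites, so it is first.
10 is the only step now ready → 10.
2 is the only step now ready → 2.
4 needed 2, now all done → 4.
That leaves 7 as the only ready step → 7.
That leaves 3 as the only ready step → 3.
5 needed 3, now all done → 5.
6 needed 5, now all done → 6.
Next only 9 has its prerequisites met → 9.
8 is the only step now ready → 8.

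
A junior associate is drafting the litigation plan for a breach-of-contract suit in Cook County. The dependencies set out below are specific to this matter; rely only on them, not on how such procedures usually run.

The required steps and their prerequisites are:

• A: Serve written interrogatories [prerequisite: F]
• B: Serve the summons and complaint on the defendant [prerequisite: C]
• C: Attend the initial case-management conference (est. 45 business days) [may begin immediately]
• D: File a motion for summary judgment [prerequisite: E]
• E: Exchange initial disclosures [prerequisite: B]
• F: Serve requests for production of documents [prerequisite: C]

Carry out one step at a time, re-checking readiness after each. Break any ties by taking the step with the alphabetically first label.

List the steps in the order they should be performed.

Only C has no prerequisites, so it is first.
B and F are both available; B has the earlier label → B.
E now also ready, so the ready set is {E, F}; E has the earlier label → E.
D now also ready, so the ready set is {D, F}; D has the earlier label → D.
F needed C, now all done → F.
A is the only step now ready → A.

C, B, E, D, F, A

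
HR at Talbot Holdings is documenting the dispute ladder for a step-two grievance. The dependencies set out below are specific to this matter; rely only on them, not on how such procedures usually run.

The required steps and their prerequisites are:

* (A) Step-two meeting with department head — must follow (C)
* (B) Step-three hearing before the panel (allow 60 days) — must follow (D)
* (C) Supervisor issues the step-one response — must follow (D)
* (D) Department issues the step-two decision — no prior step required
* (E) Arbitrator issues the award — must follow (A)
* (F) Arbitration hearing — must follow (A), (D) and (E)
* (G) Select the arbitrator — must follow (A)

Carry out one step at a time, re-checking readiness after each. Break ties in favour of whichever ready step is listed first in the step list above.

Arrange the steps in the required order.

(D), (B), (C), (A), (E), (F), (G)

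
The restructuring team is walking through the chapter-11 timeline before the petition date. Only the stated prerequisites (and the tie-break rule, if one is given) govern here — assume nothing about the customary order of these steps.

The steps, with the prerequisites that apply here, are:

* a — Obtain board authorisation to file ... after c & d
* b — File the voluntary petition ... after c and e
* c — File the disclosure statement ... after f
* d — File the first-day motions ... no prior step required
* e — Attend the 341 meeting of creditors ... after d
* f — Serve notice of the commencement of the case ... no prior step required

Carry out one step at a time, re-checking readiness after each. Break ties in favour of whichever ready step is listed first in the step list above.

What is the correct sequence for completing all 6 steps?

Nothing is required for d and f. d is listed earlier → d first.
e now also ready, so the ready set is {e, f}; e is listed earlier → e.
That leaves f as the only ready step → f.
Next only c has its prerequisites met → c.
Ready: a and b. a is listed earlier → a.
That leaves b as the only ready step → b.

d, e, f, c, a, b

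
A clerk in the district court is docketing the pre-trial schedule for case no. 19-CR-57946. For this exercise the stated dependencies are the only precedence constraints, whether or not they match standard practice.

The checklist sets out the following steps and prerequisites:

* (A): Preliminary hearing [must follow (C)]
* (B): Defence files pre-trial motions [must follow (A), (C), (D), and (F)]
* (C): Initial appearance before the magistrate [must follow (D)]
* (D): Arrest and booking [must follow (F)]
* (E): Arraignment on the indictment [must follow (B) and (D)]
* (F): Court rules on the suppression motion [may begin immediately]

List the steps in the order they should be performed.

(F) has no prerequisites → (F) first.
That leaves (D) as the only ready step → (D).
(C) needed (D), now all done → (C).
(A) is the only step now ready → (A).
(B) needed (A), (C), (D) and (F), now all done → (B).
(E) needed (B) and (D), now all done → (E).

(F) → (D) → (C) → (A) → (B) → (E)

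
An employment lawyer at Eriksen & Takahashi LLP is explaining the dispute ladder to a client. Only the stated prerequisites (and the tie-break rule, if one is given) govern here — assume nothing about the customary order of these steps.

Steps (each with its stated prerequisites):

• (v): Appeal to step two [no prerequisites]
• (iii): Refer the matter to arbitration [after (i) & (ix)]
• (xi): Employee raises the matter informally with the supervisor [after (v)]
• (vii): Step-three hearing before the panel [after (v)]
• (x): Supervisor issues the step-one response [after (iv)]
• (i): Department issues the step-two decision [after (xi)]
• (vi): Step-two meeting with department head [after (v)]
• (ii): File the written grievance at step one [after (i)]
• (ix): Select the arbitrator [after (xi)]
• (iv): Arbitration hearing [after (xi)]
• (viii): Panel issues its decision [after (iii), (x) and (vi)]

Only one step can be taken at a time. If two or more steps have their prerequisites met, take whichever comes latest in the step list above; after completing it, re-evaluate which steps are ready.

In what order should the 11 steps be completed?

(v) is the only step with nothing outstanding, so it goes first.
Now (vi), (vii) and (xi) have their prerequisites met. (vi) is listed later, so (vi) next.
Now (vii) and (xi) have their prerequisites met. (vii) is listed later, so (vii) next.
That leaves (xi) as the only ready step → (xi).
(iv), (ix) and (i) are all available; (iv) is listed later → (iv).
(x) now also ready, so the ready set is {(ix), (i), (x)}; (ix) is listed later → (ix).
Now (i) and (x) have their prerequisites met. (i) is listed later, so (i) next.
Now (ii), (x) and (iii) have their prerequisites met. (ii) is listed later, so (ii) next.
(x) and (iii) are both available; (x) is listed later → (x).
Next only (iii) has its prerequisites met → (iii).
(viii) needed (vi), (x) and (iii), now all done → (viii).

(v) (vi) (vii) (xi) (iv) (ix) (i) (ii) (x) (iii) (viii)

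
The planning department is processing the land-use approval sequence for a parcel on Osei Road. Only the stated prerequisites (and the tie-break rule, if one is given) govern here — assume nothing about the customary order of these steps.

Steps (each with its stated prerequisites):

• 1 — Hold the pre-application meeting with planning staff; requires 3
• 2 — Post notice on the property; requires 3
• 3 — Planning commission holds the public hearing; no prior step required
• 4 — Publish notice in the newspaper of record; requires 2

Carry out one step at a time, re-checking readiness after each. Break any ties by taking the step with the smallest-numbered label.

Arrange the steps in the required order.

3, 1, 2, 4

Only 3 has no prerequisites, so it is first.
Ready: 1 and 2. 1 has the earlier label → 1.
2 needed 3, now all done → 2.
That leaves 4 as the only ready step → 4.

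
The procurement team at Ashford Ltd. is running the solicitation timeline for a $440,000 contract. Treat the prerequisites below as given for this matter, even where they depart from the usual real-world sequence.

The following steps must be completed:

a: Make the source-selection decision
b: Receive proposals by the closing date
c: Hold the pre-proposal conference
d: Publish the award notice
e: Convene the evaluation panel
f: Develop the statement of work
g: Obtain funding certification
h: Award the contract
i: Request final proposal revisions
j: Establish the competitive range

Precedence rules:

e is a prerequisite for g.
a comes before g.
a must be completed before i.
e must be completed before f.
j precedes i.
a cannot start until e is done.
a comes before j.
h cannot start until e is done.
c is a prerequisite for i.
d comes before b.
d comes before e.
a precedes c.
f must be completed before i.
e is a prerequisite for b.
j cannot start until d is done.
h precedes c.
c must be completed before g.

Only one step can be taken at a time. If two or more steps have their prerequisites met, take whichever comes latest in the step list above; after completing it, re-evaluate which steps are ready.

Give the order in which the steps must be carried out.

d has no prerequisites → d first.
e needed d, now all done → e.
h, f, b and a are all available; h is listed later → h.
Ready: f, b and a. f is listed later → f.
Ready: b and a. b is listed later → b.
a needed e, now all done → a.
Ready: j and c. j is listed later → j.
c is the only step now ready → c.
i and g are both available; i is listed later → i.
g is the only step now ready → g.

d → e → h → f → b → a → j → c → i → g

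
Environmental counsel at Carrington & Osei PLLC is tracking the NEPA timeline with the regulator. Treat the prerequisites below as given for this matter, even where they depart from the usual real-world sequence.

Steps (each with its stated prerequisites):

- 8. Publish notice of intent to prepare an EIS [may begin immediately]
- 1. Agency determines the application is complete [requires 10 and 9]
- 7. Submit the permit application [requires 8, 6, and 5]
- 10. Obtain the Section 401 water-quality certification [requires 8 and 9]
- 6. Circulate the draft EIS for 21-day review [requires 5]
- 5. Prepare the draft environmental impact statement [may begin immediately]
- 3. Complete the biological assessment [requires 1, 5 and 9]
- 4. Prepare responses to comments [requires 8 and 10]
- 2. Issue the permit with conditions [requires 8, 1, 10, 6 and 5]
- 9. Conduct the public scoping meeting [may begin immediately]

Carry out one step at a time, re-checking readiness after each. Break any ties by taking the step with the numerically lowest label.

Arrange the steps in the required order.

5, 6, 8, 7, 9, 10, 1, 2, 3, 4

5, 8 and 9 have no prerequisites; 5 has the earlier label, so 5 is first.
6 now also ready, so the ready set is {6, 8, 9}; 6 has the earlier label → 6.
Now 8 and 9 have their prerequisites met. 8 has the earlier label, so 8 next.
7 now also ready, so the ready set is {7, 9}; 7 has the earlier label → 7.
That leaves 9 as the only ready step → 9.
10 needed 8 and 9, now all done → 10.
Now 1 and 4 have their prerequisites met. 1 has the earlier label, so 1 next.
2, 3 and 4 are all available; 2 has the earlier label → 2.
3 and 4 are both available; 3 has the earlier label → 3.
4 needed 8 and 10, now all done → 4.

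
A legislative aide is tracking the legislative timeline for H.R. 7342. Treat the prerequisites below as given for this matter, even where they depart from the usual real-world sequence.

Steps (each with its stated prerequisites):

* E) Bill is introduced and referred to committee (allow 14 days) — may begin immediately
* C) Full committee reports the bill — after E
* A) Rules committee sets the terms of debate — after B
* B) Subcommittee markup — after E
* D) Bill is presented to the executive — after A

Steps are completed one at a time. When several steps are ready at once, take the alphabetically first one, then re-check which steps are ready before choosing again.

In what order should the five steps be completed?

E, B, A, C, D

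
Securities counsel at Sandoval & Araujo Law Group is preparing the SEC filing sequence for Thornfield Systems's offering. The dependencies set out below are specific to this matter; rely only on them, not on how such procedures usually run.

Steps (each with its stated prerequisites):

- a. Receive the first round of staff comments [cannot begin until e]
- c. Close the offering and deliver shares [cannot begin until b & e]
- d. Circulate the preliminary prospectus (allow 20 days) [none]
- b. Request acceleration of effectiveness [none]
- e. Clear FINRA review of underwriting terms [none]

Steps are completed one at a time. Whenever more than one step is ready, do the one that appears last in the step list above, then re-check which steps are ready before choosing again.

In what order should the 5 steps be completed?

e, b and d have no prerequisites; e is listed later, so e is first.
a now also ready, so the ready set is {b, d, a}; b is listed later → b.
Now d, c and a have their prerequisites met. d is listed later, so d next.
Ready: c and a. c is listed later → c.
That leaves a as the only ready step → a.

e, b, d, c, a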